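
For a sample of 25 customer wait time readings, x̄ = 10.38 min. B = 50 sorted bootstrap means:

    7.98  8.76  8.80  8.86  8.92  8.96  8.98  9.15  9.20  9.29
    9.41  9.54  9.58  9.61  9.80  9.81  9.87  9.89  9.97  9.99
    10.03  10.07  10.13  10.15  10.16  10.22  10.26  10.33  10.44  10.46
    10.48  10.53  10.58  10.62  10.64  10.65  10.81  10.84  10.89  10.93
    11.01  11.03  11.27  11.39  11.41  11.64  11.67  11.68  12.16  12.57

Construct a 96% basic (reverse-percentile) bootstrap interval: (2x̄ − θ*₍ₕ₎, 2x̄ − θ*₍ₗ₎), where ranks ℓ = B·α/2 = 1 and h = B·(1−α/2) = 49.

Percentile endpoints at ranks 1 and 49: θ*₍1₎ = 7.98, θ*₍49₎ = 12.16.
Basic interval reflects these around x̄:
  lower = 2 × 10.38 − 12.16 = 8.60
  upper = 2 × 10.38 − 7.98 = 12.78

(8.60, 12.78)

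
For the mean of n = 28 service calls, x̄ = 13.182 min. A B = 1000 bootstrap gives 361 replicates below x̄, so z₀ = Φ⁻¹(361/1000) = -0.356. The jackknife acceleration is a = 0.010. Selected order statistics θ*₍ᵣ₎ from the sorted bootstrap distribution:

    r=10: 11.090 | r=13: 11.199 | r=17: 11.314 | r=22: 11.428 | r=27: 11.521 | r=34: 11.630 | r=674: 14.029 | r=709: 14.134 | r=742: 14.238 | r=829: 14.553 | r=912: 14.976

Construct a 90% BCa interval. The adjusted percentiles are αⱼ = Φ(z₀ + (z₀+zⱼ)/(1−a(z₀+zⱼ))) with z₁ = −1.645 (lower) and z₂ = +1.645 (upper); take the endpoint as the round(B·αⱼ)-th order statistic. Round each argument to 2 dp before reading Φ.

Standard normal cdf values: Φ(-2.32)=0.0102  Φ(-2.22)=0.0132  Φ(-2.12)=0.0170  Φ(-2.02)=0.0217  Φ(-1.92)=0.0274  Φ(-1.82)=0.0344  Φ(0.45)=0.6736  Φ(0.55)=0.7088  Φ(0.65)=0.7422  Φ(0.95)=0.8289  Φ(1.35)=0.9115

(11.090, 14.553)

Lower: z₀ + z₁ = -0.356 + (-1.645) = -2.001; 1 − a(z₀+z₁) = 1 − (0.010)(-2.001) = 1.0200; argument = -0.356 + (-2.001)/1.0200 = -2.3177 → -2.32.
α₁ = Φ(-2.32) = 0.0102; rank = round(1000 × 0.0102) = 10; θ*₍10₎ = 11.090.
Upper: z₀ + z₂ = 1.289; 1 − a(z₀+z₂) = 0.9871; argument = 0.9498 → 0.95; α₂ = 0.8289; rank = 829; θ*₍829₎ = 14.553.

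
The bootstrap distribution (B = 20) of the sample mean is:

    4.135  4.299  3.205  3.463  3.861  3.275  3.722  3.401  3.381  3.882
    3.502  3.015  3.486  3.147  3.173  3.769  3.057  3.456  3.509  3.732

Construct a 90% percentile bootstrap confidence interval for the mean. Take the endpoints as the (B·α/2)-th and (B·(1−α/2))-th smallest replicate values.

(3.015, 4.135)

Sorted replicates: 3.015, 3.057, 3.147, 3.173, 3.205, 3.275, 3.381, 3.401, 3.456, 3.463, 3.486, 3.502, 3.509, 3.722, 3.732, 3.769, 3.861, 3.882, 4.135, 4.299
α = 0.10; lower rank = 20 × 0.050 = 1; upper rank = 20 × 0.950 = 19.
The 1st smallest replicate is 3.015; the 19th is 4.135.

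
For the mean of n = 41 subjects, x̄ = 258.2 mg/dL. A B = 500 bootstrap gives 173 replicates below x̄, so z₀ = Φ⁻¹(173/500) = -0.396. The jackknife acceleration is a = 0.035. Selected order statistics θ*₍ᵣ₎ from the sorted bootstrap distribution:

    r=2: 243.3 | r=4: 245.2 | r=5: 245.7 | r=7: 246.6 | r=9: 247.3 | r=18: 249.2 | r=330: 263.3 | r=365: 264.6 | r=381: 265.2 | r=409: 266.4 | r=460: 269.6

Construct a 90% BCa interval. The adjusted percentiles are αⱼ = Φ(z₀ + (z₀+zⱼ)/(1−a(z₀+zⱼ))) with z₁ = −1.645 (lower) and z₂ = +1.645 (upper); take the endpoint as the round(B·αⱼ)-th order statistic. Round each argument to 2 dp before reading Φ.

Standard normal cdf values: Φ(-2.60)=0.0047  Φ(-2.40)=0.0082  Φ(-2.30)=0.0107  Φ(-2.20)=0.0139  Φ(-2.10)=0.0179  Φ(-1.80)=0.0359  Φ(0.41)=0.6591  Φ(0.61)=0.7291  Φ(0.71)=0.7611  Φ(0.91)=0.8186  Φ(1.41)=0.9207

Lower: z₀ + z₁ = -0.396 + (-1.645) = -2.041; 1 − a(z₀+z₁) = 1 − (0.035)(-2.041) = 1.0714; argument = -0.396 + (-2.041)/1.0714 = -2.3009 → -2.30.
α₁ = Φ(-2.30) = 0.0107; rank = round(500 × 0.0107) = 5; θ*₍5₎ = 245.7.
Upper: z₀ + z₂ = 1.249; 1 − a(z₀+z₂) = 0.9563; argument = 0.9101 → 0.91; α₂ = 0.8186; rank = 409; θ*₍409₎ = 266.4.

(245.7, 266.4)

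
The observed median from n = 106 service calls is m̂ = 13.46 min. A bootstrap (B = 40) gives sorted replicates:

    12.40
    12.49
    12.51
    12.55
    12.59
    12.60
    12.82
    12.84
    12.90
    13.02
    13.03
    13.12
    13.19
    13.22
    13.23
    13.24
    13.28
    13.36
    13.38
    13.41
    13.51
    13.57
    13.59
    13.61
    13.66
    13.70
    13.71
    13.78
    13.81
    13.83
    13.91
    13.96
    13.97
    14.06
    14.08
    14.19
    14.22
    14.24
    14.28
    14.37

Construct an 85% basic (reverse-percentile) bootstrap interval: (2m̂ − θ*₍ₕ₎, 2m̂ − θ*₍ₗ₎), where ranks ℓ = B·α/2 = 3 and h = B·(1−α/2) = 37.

(12.70, 14.41)

Percentile endpoints at ranks 3 and 37: θ*₍3₎ = 12.51, θ*₍37₎ = 14.22.
Basic interval reflects these around m̂:
  lower = 2 × 13.46 − 14.22 = 12.70
  upper = 2 × 13.46 − 12.51 = 14.41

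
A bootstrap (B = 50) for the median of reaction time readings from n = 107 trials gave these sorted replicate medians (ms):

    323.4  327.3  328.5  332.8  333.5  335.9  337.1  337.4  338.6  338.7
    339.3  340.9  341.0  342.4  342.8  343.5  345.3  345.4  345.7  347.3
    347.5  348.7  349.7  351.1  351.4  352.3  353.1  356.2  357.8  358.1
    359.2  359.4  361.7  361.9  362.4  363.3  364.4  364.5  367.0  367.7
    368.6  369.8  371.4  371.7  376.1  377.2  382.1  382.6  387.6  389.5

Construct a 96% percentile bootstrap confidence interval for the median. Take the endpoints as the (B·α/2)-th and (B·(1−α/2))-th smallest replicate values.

α = 0.04; lower rank = 50 × 0.020 = 1; upper rank = 50 × 0.980 = 49.
The 1st smallest replicate is 323.4; the 49th is 387.6.

(323.4, 387.6)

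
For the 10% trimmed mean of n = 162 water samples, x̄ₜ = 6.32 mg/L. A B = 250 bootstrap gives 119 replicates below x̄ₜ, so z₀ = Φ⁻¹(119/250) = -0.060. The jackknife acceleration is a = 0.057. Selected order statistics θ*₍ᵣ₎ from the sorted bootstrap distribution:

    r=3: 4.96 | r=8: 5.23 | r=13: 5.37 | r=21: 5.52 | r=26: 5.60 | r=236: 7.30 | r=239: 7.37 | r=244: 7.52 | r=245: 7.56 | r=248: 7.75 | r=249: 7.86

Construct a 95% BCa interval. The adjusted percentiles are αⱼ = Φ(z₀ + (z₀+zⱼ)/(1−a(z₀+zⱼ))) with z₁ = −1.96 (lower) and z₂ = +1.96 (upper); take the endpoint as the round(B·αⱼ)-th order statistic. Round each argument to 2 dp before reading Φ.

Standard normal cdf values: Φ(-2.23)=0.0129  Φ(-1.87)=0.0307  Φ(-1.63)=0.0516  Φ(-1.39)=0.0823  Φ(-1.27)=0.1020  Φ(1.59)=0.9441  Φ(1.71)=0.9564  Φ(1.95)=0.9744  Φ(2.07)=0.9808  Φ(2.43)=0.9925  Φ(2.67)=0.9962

Lower: z₀ + z₁ = -0.060 + (-1.960) = -2.020; 1 − a(z₀+z₁) = 1 − (0.057)(-2.020) = 1.1151; argument = -0.060 + (-2.020)/1.1151 = -1.8714 → -1.87.
α₁ = Φ(-1.87) = 0.0307; rank = round(250 × 0.0307) = 8; θ*₍8₎ = 5.23.
Upper: z₀ + z₂ = 1.900; 1 − a(z₀+z₂) = 0.8917; argument = 2.0708 → 2.07; α₂ = 0.9808; rank = 245; θ*₍245₎ = 7.56.

(5.23, 7.56)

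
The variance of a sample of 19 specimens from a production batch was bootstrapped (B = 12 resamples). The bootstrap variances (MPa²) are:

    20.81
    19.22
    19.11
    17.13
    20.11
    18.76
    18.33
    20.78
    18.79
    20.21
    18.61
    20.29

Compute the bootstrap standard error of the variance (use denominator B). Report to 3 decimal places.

Bootstrap SE is the standard deviation of the 12 replicate variances.
Mean of replicates: (20.81 + 19.22 + 19.11 + 17.13 + 20.11 + 18.76 + 18.33 + 20.78 + 18.79 + 20.21 + 18.61 + 20.29) / 12 = 232.1500 / 12 = 19.3458
Sum of squared deviations: (+1.4642)² + (−0.1258)² + (−0.2358)² + (−2.2158)² + (+0.7642)² + (−0.5858)² + (−1.0158)² + (+1.4342)² + (−0.5558)² + (+0.8642)² + (−0.7358)² + (+0.9442)² = 13.6297
Variance = 13.6297 / 12 = 1.1358
SE* = √1.1358

SE* = 1.066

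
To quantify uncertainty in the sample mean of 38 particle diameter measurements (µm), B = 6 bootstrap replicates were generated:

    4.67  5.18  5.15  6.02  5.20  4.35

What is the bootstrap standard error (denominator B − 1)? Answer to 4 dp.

SE* = 0.5679

Bootstrap SE is the standard deviation of the 6 replicate means.
Mean of replicates: (4.67 + 5.18 + 5.15 + 6.02 + 5.20 + 4.35) / 6 = 30.57000 / 6 = 5.09500
Sum of squared deviations: (−0.42500)² + (+0.08500)² + (+0.05500)² + (+0.92500)² + (+0.10500)² + (−0.74500)² = 1.61255
Variance = 1.61255 / 5 = 0.32251
SE* = √0.32251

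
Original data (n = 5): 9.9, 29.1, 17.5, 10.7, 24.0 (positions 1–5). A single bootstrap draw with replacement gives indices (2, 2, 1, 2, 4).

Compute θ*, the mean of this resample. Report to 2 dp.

Resample values: 29.1, 29.1, 9.9, 29.1, 10.7.
Mean = (29.1 + 29.1 + 9.9 + 29.1 + 10.7) / 5 = 107.90 / 5 = 21.58

θ* = 21.58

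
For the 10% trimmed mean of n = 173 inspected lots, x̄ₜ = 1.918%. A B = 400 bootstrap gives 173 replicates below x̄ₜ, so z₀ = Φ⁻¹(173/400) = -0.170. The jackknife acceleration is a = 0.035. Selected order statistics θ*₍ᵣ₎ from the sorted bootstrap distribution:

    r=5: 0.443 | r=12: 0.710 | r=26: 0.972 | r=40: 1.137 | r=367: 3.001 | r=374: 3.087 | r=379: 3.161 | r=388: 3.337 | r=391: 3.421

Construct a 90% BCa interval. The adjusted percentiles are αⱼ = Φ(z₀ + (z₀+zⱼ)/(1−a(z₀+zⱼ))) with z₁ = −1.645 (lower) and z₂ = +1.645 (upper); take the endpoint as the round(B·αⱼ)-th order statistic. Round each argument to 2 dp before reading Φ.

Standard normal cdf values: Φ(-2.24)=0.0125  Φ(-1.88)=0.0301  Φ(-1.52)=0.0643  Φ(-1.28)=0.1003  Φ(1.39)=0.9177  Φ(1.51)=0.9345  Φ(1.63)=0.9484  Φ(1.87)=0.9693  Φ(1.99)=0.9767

(0.710, 3.001)

Lower: z₀ + z₁ = -0.170 + (-1.645) = -1.815; 1 − a(z₀+z₁) = 1 − (0.035)(-1.815) = 1.0635; argument = -0.170 + (-1.815)/1.0635 = -1.8766 → -1.88.
α₁ = Φ(-1.88) = 0.0301; rank = round(400 × 0.0301) = 12; θ*₍12₎ = 0.710.
Upper: z₀ + z₂ = 1.475; 1 − a(z₀+z₂) = 0.9484; argument = 1.3853 → 1.39; α₂ = 0.9177; rank = 367; θ*₍367₎ = 3.001.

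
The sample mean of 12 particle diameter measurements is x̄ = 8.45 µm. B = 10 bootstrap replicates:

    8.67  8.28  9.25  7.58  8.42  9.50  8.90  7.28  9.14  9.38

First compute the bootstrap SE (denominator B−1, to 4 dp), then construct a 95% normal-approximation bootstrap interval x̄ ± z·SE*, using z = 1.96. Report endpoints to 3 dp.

(6.970, 9.930)

Mean of replicates = 8.6400; sum of squared deviations = 5.1290; SE* = √(5.1290/9) = 0.7549
Margin = 1.96 × 0.7549 = 1.4796
Interval: 8.45 ± 1.4796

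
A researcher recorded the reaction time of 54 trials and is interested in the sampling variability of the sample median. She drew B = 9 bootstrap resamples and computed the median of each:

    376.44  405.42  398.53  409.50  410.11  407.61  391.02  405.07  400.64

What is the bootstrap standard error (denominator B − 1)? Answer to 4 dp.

Bootstrap SE is the standard deviation of the 9 replicate medians.
Mean of replicates: (376.44 + 405.42 + 398.53 + 409.50 + 410.11 + 407.61 + 391.02 + 405.07 + 400.64) / 9 = 3604.34000 / 9 = 400.48222
Sum of squared deviations: (−24.04222)² + (+4.93778)² + (−1.95222)² + (+9.01778)² + (+9.62778)² + (+7.12778)² + (−9.46222)² + (+4.58778)² + (+0.15778)² = 941.64716
Variance = 941.64716 / 8 = 117.70589
SE* = √117.70589

SE* = 10.8492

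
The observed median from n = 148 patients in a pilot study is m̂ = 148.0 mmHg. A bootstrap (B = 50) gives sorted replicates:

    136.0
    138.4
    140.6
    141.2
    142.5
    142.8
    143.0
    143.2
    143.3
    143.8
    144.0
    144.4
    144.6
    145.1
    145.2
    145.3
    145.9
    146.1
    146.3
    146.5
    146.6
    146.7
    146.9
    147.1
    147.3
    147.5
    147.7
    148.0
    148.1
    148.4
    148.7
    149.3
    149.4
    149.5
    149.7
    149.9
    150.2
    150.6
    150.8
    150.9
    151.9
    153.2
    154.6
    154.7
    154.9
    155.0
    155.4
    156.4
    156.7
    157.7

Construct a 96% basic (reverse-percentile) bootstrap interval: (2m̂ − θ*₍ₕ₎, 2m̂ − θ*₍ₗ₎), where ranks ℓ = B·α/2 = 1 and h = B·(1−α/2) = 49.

Percentile endpoints at ranks 1 and 49: θ*₍1₎ = 136.0, θ*₍49₎ = 156.7.
Basic interval reflects these around m̂:
  lower = 2 × 148.0 − 156.7 = 139.3
  upper = 2 × 148.0 − 136.0 = 160.0

(139.3, 160.0)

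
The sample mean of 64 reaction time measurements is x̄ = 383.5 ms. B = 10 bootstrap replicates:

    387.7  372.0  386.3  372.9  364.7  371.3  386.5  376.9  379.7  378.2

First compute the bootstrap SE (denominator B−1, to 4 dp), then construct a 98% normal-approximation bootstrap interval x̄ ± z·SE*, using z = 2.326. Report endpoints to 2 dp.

(365.79, 401.21)

Mean of replicates = 377.6200; sum of squared deviations = 521.7160; SE* = √(521.7160/9) = 7.6137
Margin = 2.326 × 7.6137 = 17.709
Interval: 383.5 ± 17.709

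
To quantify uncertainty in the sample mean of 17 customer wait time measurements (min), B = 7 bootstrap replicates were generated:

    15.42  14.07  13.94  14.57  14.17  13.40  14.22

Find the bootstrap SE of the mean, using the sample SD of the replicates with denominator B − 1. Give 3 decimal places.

SE* = 0.623

Bootstrap SE is the standard deviation of the 7 replicate means.
Mean of replicates: (15.42 + 14.07 + 13.94 + 14.57 + 14.17 + 13.40 + 14.22) / 7 = 99.7900 / 7 = 14.2557
Sum of squared deviations: (+1.1643)² + (−0.1857)² + (−0.3157)² + (+0.3143)² + (−0.0857)² + (−0.8557)² + (−0.0357)² = 2.3294
Variance = 2.3294 / 6 = 0.3882
SE* = √0.3882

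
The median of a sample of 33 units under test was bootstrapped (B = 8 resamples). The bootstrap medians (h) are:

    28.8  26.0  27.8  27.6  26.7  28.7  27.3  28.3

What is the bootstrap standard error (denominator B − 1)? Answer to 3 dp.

Bootstrap SE is the standard deviation of the 8 replicate medians.
Mean of replicates: (28.8 + 26.0 + 27.8 + 27.6 + 26.7 + 28.7 + 27.3 + 28.3) / 8 = 221.2000 / 8 = 27.6500
Sum of squared deviations: (+1.1500)² + (−1.6500)² + (+0.1500)² + (−0.0500)² + (−0.9500)² + (+1.0500)² + (−0.3500)² + (+0.6500)² = 6.6200
Variance = 6.6200 / 7 = 0.9457
SE* = √0.9457

SE* = 0.972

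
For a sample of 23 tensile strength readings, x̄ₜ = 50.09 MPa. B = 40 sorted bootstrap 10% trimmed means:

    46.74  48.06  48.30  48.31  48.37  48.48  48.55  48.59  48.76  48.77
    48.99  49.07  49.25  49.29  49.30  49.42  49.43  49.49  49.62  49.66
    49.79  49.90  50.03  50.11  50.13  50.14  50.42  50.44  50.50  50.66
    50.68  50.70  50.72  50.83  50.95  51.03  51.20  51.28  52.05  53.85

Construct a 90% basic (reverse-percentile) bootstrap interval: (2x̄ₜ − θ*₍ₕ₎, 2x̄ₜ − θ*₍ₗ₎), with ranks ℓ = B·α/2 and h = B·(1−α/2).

(48.90, 52.12)

Percentile endpoints at ranks 2 and 38: θ*₍2₎ = 48.06, θ*₍38₎ = 51.28.
Basic interval reflects these around x̄ₜ:
  lower = 2 × 50.09 − 51.28 = 48.90
  upper = 2 × 50.09 − 48.06 = 52.12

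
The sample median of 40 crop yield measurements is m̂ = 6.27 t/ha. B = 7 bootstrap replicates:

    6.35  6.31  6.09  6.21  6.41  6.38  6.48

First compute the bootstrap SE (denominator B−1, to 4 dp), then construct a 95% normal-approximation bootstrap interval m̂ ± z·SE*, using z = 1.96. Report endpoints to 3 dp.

Mean of replicates = 6.3186; sum of squared deviations = 0.1033; SE* = √(0.1033/6) = 0.1312
Margin = 1.96 × 0.1312 = 0.2572
Interval: 6.27 ± 0.2572

(6.013, 6.527)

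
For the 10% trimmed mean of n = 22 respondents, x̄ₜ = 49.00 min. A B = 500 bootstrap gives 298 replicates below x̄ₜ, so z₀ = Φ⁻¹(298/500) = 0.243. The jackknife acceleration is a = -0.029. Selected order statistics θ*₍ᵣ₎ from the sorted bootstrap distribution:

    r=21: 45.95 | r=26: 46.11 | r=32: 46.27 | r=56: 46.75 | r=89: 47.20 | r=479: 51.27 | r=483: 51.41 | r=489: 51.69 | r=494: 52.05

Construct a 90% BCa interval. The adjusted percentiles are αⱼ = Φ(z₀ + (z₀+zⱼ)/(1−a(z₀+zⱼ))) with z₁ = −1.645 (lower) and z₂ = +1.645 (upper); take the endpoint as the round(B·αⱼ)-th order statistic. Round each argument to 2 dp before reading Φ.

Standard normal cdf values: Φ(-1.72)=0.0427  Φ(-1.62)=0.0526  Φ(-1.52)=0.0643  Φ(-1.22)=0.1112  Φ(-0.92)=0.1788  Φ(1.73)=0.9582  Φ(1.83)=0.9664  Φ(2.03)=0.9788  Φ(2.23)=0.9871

Lower: z₀ + z₁ = 0.243 + (-1.645) = -1.402; 1 − a(z₀+z₁) = 1 − (-0.029)(-1.402) = 0.9593; argument = 0.243 + (-1.402)/0.9593 = -1.2184 → -1.22.
α₁ = Φ(-1.22) = 0.1112; rank = round(500 × 0.1112) = 56; θ*₍56₎ = 46.75.
Upper: z₀ + z₂ = 1.888; 1 − a(z₀+z₂) = 1.0548; argument = 2.0330 → 2.03; α₂ = 0.9788; rank = 489; θ*₍489₎ = 51.69.

(46.75, 51.69)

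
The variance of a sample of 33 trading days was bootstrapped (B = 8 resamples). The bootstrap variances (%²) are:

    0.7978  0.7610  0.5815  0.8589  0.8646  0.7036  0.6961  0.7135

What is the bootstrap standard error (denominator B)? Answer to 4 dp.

SE* = 0.0881

Bootstrap SE is the standard deviation of the 8 replicate variances.
Mean of replicates: (0.7978 + 0.7610 + 0.5815 + 0.8589 + 0.8646 + 0.7036 + 0.6961 + 0.7135) / 8 = 5.97700 / 8 = 0.74713
Sum of squared deviations: (+0.05067)² + (+0.01387)² + (−0.16563)² + (+0.11177)² + (+0.11747)² + (−0.04353)² + (−0.05102)² + (−0.03363)² = 0.06211
Variance = 0.06211 / 8 = 0.00776
SE* = √0.00776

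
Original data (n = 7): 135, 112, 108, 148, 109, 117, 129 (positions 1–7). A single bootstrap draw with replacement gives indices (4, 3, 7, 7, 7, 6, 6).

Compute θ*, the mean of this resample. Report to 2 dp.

θ* = 125.29

Resample values: 148, 108, 129, 129, 129, 117, 117.
Mean = (148 + 108 + 129 + 129 + 129 + 117 + 117) / 7 = 877.0 / 7 = 125.29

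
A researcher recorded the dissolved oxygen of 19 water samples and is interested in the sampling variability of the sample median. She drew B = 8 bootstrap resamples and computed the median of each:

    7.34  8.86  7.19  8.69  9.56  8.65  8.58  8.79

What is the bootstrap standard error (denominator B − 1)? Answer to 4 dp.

SE* = 0.7973

Bootstrap SE is the standard deviation of the 8 replicate medians.
Mean of replicates: (7.34 + 8.86 + 7.19 + 8.69 + 9.56 + 8.65 + 8.58 + 8.79) / 8 = 67.66000 / 8 = 8.45750
Sum of squared deviations: (−1.11750)² + (+0.40250)² + (−1.26750)² + (+0.23250)² + (+1.10250)² + (+0.19250)² + (+0.12250)² + (+0.33250)² = 4.44955
Variance = 4.44955 / 7 = 0.63565
SE* = √0.63565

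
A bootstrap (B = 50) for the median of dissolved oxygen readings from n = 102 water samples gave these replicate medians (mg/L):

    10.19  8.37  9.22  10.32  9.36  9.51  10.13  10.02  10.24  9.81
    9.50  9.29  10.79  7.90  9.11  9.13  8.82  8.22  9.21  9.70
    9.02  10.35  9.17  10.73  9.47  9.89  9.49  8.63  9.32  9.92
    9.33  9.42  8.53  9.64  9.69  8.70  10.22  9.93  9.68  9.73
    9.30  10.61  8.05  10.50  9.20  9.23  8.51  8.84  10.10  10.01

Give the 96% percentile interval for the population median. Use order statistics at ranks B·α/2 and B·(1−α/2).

(7.90, 10.73)

Sorted replicates: 7.90, 8.05, 8.22, 8.37, 8.51, 8.53, 8.63, 8.70, 8.82, 8.84, 9.02, 9.11, 9.13, 9.17, 9.20, 9.21, 9.22, 9.23, 9.29, 9.30, 9.32, 9.33, 9.36, 9.42, 9.47, 9.49, 9.50, 9.51, 9.64, 9.68, 9.69, 9.70, 9.73, 9.81, 9.89, 9.92, 9.93, 10.01, 10.02, 10.10, 10.13, 10.19, 10.22, 10.24, 10.32, 10.35, 10.50, 10.61, 10.73, 10.79
α = 0.04; lower rank = 50 × 0.020 = 1; upper rank = 50 × 0.980 = 49.
The 1st smallest replicate is 7.90; the 49th is 10.73.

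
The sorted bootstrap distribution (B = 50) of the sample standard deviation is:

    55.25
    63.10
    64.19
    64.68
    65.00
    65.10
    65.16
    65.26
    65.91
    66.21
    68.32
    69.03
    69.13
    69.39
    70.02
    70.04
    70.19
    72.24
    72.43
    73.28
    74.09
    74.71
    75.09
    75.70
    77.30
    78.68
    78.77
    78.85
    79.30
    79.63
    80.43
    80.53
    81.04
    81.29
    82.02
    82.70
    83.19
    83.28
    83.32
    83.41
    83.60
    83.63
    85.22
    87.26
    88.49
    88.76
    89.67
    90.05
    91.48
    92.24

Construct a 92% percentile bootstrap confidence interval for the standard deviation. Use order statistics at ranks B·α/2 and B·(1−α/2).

α = 0.08; lower rank = 50 × 0.040 = 2; upper rank = 50 × 0.960 = 48.
The 2nd smallest replicate is 63.10; the 48th is 90.05.

(63.10, 90.05)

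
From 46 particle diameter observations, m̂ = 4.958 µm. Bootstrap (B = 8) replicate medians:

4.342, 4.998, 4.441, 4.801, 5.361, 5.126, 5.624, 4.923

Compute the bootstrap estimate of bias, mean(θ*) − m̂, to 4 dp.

mean(θ*) = (4.342 + 4.998 + 4.441 + 4.801 + 5.361 + 5.126 + 5.624 + 4.923) / 8 = 4.95200
bias = 4.95200 − 4.958

bias = −0.0060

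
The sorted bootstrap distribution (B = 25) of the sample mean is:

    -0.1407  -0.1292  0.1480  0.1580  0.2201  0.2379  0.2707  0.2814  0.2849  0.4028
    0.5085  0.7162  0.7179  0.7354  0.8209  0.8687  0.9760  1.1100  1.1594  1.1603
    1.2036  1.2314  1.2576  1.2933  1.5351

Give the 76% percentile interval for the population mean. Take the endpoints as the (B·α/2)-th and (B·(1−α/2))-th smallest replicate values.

(0.1480, 1.2314)

α = 0.24; lower rank = 25 × 0.120 = 3; upper rank = 25 × 0.880 = 22.
The 3rd smallest replicate is 0.1480; the 22nd is 1.2314.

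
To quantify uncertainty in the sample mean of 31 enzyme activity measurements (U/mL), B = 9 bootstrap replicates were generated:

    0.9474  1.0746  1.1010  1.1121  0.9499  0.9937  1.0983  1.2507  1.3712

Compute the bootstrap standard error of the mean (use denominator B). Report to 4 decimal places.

SE* = 0.1309

Bootstrap SE is the standard deviation of the 9 replicate means.
Mean of replicates: (0.9474 + 1.0746 + 1.1010 + 1.1121 + 0.9499 + 0.9937 + 1.0983 + 1.2507 + 1.3712) / 9 = 9.89890 / 9 = 1.09988
Sum of squared deviations: (−0.15248)² + (−0.02528)² + (+0.00112)² + (+0.01222)² + (−0.14998)² + (−0.10618)² + (−0.00158)² + (+0.15082)² + (+0.27132)² = 0.15417
Variance = 0.15417 / 9 = 0.01713
SE* = √0.01713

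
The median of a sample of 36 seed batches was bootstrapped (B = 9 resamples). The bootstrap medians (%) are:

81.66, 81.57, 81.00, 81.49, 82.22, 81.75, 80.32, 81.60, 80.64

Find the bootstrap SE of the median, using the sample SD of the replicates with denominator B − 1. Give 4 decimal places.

SE* = 0.5948

Bootstrap SE is the standard deviation of the 9 replicate medians.
Mean of replicates: (81.66 + 81.57 + 81.00 + 81.49 + 82.22 + 81.75 + 80.32 + 81.60 + 80.64) / 9 = 732.25000 / 9 = 81.36111
Sum of squared deviations: (+0.29889)² + (+0.20889)² + (−0.36111)² + (+0.12889)² + (+0.85889)² + (+0.38889)² + (−1.04111)² + (+0.23889)² + (−0.72111)² = 2.82989
Variance = 2.82989 / 8 = 0.35374
SE* = √0.35374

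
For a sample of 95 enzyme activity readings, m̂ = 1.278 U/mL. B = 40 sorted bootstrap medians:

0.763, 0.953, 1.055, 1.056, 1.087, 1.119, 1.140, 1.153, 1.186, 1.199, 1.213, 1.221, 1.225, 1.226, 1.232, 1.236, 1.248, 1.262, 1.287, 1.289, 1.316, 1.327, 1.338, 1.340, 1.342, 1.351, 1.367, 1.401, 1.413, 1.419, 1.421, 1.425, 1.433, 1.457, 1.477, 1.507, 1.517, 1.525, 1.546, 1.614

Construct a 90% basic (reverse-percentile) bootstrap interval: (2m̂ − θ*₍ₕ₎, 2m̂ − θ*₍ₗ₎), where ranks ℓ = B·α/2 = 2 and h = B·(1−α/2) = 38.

(1.031, 1.603)

Percentile endpoints at ranks 2 and 38: θ*₍2₎ = 0.953, θ*₍38₎ = 1.525.
Basic interval reflects these around m̂:
  lower = 2 × 1.278 − 1.525 = 1.031
  upper = 2 × 1.278 − 0.953 = 1.603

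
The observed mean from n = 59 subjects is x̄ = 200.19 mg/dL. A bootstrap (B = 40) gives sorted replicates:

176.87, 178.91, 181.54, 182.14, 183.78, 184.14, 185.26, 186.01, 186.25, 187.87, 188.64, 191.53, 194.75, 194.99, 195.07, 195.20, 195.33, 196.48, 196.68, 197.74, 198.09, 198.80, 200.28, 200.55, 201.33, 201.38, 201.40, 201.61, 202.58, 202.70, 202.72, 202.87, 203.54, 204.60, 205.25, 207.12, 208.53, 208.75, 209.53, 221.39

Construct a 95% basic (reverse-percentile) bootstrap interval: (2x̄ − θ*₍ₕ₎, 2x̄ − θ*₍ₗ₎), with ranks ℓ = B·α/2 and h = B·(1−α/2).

(190.85, 223.51)

Percentile endpoints at ranks 1 and 39: θ*₍1₎ = 176.87, θ*₍39₎ = 209.53.
Basic interval reflects these around x̄:
  lower = 2 × 200.19 − 209.53 = 190.85
  upper = 2 × 200.19 − 176.87 = 223.51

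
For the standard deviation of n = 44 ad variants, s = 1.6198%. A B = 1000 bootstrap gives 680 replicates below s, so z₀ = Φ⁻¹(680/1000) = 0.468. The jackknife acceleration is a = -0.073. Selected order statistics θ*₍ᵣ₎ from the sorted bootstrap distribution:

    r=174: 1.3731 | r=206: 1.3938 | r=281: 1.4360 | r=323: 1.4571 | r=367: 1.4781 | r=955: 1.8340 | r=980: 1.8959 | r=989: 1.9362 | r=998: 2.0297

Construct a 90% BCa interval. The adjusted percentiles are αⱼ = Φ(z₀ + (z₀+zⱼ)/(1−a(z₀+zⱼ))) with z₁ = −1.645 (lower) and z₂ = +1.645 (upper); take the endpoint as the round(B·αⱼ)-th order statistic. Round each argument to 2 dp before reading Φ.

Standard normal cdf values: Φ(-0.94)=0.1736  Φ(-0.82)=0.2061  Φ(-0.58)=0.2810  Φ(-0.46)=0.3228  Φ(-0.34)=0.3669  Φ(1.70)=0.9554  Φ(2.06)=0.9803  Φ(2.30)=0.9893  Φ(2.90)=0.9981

Lower: z₀ + z₁ = 0.468 + (-1.645) = -1.177; 1 − a(z₀+z₁) = 1 − (-0.073)(-1.177) = 0.9141; argument = 0.468 + (-1.177)/0.9141 = -0.8196 → -0.82.
α₁ = Φ(-0.82) = 0.2061; rank = round(1000 × 0.2061) = 206; θ*₍206₎ = 1.3938.
Upper: z₀ + z₂ = 2.113; 1 − a(z₀+z₂) = 1.1542; argument = 2.2986 → 2.30; α₂ = 0.9893; rank = 989; θ*₍989₎ = 1.9362.

(1.3938, 1.9362)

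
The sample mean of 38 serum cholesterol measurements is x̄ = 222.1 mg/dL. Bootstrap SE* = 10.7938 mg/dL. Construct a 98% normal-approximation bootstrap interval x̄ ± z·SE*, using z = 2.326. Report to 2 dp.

(196.99, 247.21)

Margin = 2.326 × 10.7938 = 25.106
Interval: 222.1 ± 25.106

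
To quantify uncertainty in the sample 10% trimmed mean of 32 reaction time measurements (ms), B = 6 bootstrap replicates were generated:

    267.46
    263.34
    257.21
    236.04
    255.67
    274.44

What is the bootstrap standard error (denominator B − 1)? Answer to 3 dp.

Bootstrap SE is the standard deviation of the 6 replicate 10% trimmed means.
Mean of replicates: (267.46 + 263.34 + 257.21 + 236.04 + 255.67 + 274.44) / 6 = 1554.1600 / 6 = 259.0267
Sum of squared deviations: (+8.4333)² + (+4.3133)² + (−1.8167)² + (−22.9867)² + (−3.3567)² + (+15.4133)² = 870.2511
Variance = 870.2511 / 5 = 174.0502
SE* = √174.0502

SE* = 13.193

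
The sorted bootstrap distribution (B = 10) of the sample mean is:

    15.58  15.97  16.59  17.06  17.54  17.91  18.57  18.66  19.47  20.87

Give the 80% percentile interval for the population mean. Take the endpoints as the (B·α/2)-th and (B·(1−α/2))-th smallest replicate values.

(15.58, 19.47)

α = 0.20; lower rank = 10 × 0.100 = 1; upper rank = 10 × 0.900 = 9.
The 1st smallest replicate is 15.58; the 9th is 19.47.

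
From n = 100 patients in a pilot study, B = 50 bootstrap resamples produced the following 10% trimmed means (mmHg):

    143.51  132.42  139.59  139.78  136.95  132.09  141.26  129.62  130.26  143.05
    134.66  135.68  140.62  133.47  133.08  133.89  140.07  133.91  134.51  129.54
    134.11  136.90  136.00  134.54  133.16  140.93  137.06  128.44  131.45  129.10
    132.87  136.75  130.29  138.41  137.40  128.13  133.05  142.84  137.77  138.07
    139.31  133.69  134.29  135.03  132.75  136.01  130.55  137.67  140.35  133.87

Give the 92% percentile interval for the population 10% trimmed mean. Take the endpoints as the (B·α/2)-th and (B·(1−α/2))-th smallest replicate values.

(128.44, 142.84)

Sorted replicates: 128.13, 128.44, 129.10, 129.54, 129.62, 130.26, 130.29, 130.55, 131.45, 132.09, 132.42, 132.75, 132.87, 133.05, 133.08, 133.16, 133.47, 133.69, 133.87, 133.89, 133.91, 134.11, 134.29, 134.51, 134.54, 134.66, 135.03, 135.68, 136.00, 136.01, 136.75, 136.90, 136.95, 137.06, 137.40, 137.67, 137.77, 138.07, 138.41, 139.31, 139.59, 139.78, 140.07, 140.35, 140.62, 140.93, 141.26, 142.84, 143.05, 143.51
α = 0.08; lower rank = 50 × 0.040 = 2; upper rank = 50 × 0.960 = 48.
The 2nd smallest replicate is 128.44; the 48th is 142.84.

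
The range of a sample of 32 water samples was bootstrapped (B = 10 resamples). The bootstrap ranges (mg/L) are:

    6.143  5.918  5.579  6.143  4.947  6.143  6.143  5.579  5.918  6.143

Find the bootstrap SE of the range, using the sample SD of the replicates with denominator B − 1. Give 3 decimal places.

Bootstrap SE is the standard deviation of the 10 replicate ranges.
Mean of replicates: (6.143 + 5.918 + 5.579 + 6.143 + 4.947 + 6.143 + 6.143 + 5.579 + 5.918 + 6.143) / 10 = 58.6560 / 10 = 5.8656
Sum of squared deviations: (+0.2774)² + (+0.0524)² + (−0.2866)² + (+0.2774)² + (−0.9186)² + (+0.2774)² + (+0.2774)² + (−0.2866)² + (+0.0524)² + (+0.2774)² = 1.3984
Variance = 1.3984 / 9 = 0.1554
SE* = √0.1554

SE* = 0.394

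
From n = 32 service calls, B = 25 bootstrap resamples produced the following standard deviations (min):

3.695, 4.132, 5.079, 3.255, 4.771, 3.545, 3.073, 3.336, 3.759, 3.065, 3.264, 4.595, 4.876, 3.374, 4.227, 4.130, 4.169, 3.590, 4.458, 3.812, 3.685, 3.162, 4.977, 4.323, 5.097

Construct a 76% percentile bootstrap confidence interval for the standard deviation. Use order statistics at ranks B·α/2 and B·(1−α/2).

(3.162, 4.876)

Sorted replicates: 3.065, 3.073, 3.162, 3.255, 3.264, 3.336, 3.374, 3.545, 3.590, 3.685, 3.695, 3.759, 3.812, 4.130, 4.132, 4.169, 4.227, 4.323, 4.458, 4.595, 4.771, 4.876, 4.977, 5.079, 5.097
α = 0.24; lower rank = 25 × 0.120 = 3; upper rank = 25 × 0.880 = 22.
The 3rd smallest replicate is 3.162; the 22nd is 4.876.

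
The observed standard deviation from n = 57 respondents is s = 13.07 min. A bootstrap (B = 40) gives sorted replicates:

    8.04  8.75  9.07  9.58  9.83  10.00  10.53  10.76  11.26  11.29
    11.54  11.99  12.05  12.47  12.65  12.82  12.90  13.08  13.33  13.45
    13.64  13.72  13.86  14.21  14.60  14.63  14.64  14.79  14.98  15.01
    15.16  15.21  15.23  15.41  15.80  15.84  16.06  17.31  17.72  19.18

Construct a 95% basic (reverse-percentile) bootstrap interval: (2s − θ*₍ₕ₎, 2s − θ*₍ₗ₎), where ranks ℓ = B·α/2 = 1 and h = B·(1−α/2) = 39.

(8.42, 18.10)

Percentile endpoints at ranks 1 and 39: θ*₍1₎ = 8.04, θ*₍39₎ = 17.72.
Basic interval reflects these around s:
  lower = 2 × 13.07 − 17.72 = 8.42
  upper = 2 × 13.07 − 8.04 = 18.10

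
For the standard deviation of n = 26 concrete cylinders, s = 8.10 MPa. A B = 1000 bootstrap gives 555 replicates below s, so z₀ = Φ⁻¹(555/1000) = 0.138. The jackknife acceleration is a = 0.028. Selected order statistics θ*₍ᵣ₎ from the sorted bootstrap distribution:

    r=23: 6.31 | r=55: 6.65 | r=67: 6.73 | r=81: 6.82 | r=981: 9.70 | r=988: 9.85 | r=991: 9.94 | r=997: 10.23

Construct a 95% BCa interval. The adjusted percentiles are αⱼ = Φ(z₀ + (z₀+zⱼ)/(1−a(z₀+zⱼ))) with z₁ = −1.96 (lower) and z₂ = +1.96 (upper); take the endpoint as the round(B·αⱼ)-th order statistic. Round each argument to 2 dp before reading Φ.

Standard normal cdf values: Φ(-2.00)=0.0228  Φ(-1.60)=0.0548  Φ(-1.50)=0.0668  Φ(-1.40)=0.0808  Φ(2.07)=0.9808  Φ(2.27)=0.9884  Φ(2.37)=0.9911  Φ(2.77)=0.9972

(6.65, 9.94)

Lower: z₀ + z₁ = 0.138 + (-1.960) = -1.822; 1 − a(z₀+z₁) = 1 − (0.028)(-1.822) = 1.0510; argument = 0.138 + (-1.822)/1.0510 = -1.5956 → -1.60.
α₁ = Φ(-1.60) = 0.0548; rank = round(1000 × 0.0548) = 55; θ*₍55₎ = 6.65.
Upper: z₀ + z₂ = 2.098; 1 − a(z₀+z₂) = 0.9413; argument = 2.3669 → 2.37; α₂ = 0.9911; rank = 991; θ*₍991₎ = 9.94.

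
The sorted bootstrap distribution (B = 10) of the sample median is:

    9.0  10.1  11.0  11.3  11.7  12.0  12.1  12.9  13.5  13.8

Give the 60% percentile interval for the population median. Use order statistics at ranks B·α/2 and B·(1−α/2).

(10.1, 12.9)

α = 0.40; lower rank = 10 × 0.200 = 2; upper rank = 10 × 0.800 = 8.
The 2nd smallest replicate is 10.1; the 8th is 12.9.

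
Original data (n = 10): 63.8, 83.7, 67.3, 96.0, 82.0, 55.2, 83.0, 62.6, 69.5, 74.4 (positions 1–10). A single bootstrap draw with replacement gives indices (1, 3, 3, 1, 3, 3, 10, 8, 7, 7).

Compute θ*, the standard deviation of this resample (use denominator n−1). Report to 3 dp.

Resample values: 63.8, 67.3, 67.3, 63.8, 67.3, 67.3, 74.4, 62.6, 83.0, 83.0.
Mean = 69.9800; sum of squared deviations = 518.1560
s² = 518.1560 / 9 = 57.5729
s = √57.5729 = 7.588

θ* = 7.588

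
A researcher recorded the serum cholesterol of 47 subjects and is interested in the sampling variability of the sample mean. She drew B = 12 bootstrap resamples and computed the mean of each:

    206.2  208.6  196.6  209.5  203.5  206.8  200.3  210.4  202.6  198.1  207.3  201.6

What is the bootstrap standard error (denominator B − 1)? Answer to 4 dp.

Bootstrap SE is the standard deviation of the 12 replicate means.
Mean of replicates: (206.2 + 208.6 + 196.6 + 209.5 + 203.5 + 206.8 + 200.3 + 210.4 + 202.6 + 198.1 + 207.3 + 201.6) / 12 = 2451.50000 / 12 = 204.29167
Sum of squared deviations: (+1.90833)² + (+4.30833)² + (−7.69167)² + (+5.20833)² + (−0.79167)² + (+2.50833)² + (−3.99167)² + (+6.10833)² + (−1.69167)² + (−6.19167)² + (+3.00833)² + (−2.69167)² = 226.14917
Variance = 226.14917 / 11 = 20.55902
SE* = √20.55902

SE* = 4.5342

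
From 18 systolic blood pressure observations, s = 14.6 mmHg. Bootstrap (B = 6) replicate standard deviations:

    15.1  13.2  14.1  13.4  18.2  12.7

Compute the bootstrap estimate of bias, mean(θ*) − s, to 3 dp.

bias = −0.150

mean(θ*) = (15.1 + 13.2 + 14.1 + 13.4 + 18.2 + 12.7) / 6 = 14.4500
bias = 14.4500 − 14.6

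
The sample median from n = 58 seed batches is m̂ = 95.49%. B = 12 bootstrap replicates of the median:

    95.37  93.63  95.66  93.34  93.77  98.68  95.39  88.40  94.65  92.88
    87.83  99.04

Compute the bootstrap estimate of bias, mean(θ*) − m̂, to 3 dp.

mean(θ*) = (95.37 + 93.63 + 95.66 + 93.34 + 93.77 + 98.68 + 95.39 + 88.40 + 94.65 + 92.88 + 87.83 + 99.04) / 12 = 94.0533
bias = 94.0533 − 95.49

bias = −1.437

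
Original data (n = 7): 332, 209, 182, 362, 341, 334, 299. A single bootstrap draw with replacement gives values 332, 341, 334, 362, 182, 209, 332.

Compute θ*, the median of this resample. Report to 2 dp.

Sorted: 182, 209, 332, 332, 334, 341, 362
Median = middle value = 332.00

θ* = 332.00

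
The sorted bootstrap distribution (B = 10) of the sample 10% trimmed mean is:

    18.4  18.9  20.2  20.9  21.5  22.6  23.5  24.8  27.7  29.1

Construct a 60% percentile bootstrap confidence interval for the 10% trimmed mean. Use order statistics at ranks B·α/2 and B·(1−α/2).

α = 0.40; lower rank = 10 × 0.200 = 2; upper rank = 10 × 0.800 = 8.
The 2nd smallest replicate is 18.9; the 8th is 24.8.

(18.9, 24.8)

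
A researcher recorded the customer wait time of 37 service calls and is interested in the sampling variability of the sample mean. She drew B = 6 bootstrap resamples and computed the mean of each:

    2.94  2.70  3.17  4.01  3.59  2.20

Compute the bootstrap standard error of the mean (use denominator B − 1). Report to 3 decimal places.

Bootstrap SE is the standard deviation of the 6 replicate means.
Mean of replicates: (2.94 + 2.70 + 3.17 + 4.01 + 3.59 + 2.20) / 6 = 18.6100 / 6 = 3.1017
Sum of squared deviations: (−0.1617)² + (−0.4017)² + (+0.0683)² + (+0.9083)² + (+0.4883)² + (−0.9017)² = 2.0687
Variance = 2.0687 / 5 = 0.4137
SE* = √0.4137

SE* = 0.643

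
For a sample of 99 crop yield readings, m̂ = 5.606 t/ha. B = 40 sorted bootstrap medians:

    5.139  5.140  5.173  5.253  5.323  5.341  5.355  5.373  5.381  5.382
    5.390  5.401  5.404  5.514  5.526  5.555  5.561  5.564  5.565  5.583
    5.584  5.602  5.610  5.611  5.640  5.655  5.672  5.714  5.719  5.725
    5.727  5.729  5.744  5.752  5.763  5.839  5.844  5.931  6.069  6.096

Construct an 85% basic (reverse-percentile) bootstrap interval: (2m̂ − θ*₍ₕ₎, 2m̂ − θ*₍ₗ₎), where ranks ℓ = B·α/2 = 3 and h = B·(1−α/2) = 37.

(5.368, 6.039)

Percentile endpoints at ranks 3 and 37: θ*₍3₎ = 5.173, θ*₍37₎ = 5.844.
Basic interval reflects these around m̂:
  lower = 2 × 5.606 − 5.844 = 5.368
  upper = 2 × 5.606 − 5.173 = 6.039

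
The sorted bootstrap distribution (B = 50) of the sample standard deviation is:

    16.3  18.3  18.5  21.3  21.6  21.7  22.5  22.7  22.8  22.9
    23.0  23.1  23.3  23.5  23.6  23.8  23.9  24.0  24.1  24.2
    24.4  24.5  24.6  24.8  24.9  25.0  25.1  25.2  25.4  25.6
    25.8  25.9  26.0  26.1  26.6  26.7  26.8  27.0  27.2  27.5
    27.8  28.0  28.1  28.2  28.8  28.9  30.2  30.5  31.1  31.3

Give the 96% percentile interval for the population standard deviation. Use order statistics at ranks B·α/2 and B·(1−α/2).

(16.3, 31.1)

α = 0.04; lower rank = 50 × 0.020 = 1; upper rank = 50 × 0.980 = 49.
The 1st smallest replicate is 16.3; the 49th is 31.1.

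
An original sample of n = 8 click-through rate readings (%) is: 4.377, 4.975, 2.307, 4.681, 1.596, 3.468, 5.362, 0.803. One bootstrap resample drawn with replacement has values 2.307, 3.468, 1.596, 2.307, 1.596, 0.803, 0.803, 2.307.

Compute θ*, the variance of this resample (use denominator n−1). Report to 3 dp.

Mean = 1.8984; sum of squared deviations = 5.5472
s² = 5.5472 / 7 = 0.7925

θ* = 0.792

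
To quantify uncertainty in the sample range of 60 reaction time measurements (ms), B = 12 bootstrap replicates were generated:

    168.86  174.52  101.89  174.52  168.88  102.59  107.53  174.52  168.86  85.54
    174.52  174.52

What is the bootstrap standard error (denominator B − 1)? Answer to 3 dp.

Bootstrap SE is the standard deviation of the 12 replicate ranges.
Mean of replicates: (168.86 + 174.52 + 101.89 + 174.52 + 168.88 + 102.59 + 107.53 + 174.52 + 168.86 + 85.54 + 174.52 + 174.52) / 12 = 1776.7500 / 12 = 148.0625
Sum of squared deviations: (+20.7975)² + (+26.4575)² + (−46.1725)² + (+26.4575)² + (+20.8175)² + (−45.4725)² + (−40.5325)² + (+26.4575)² + (+20.7975)² + (−62.5225)² + (+26.4575)² + (+26.4575)² = 14550.0314
Variance = 14550.0314 / 11 = 1322.7301
SE* = √1322.7301

SE* = 36.369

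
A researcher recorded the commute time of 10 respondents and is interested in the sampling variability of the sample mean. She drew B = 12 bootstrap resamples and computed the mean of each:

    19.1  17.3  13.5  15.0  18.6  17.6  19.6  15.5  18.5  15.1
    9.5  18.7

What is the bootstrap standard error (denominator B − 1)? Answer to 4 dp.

SE* = 2.9338

Bootstrap SE is the standard deviation of the 12 replicate means.
Mean of replicates: (19.1 + 17.3 + 13.5 + 15.0 + 18.6 + 17.6 + 19.6 + 15.5 + 18.5 + 15.1 + 9.5 + 18.7) / 12 = 198.00000 / 12 = 16.50000
Sum of squared deviations: (+2.60000)² + (+0.80000)² + (−3.00000)² + (−1.50000)² + (+2.10000)² + (+1.10000)² + (+3.10000)² + (−1.00000)² + (+2.00000)² + (−1.40000)² + (−7.00000)² + (+2.20000)² = 94.68000
Variance = 94.68000 / 11 = 8.60727
SE* = √8.60727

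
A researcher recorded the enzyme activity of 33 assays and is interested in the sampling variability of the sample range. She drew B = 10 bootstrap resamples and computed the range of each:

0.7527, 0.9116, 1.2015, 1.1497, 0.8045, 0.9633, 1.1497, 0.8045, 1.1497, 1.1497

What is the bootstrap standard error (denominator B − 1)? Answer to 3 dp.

Bootstrap SE is the standard deviation of the 10 replicate ranges.
Mean of replicates: (0.7527 + 0.9116 + 1.2015 + 1.1497 + 0.8045 + 0.9633 + 1.1497 + 0.8045 + 1.1497 + 1.1497) / 10 = 10.03690 / 10 = 1.00369
Sum of squared deviations: (−0.25099)² + (−0.09209)² + (+0.19781)² + (+0.14601)² + (−0.19919)² + (−0.04039)² + (+0.14601)² + (−0.19919)² + (+0.14601)² + (+0.14601)² = 0.27687
Variance = 0.27687 / 9 = 0.03076
SE* = √0.03076

SE* = 0.175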